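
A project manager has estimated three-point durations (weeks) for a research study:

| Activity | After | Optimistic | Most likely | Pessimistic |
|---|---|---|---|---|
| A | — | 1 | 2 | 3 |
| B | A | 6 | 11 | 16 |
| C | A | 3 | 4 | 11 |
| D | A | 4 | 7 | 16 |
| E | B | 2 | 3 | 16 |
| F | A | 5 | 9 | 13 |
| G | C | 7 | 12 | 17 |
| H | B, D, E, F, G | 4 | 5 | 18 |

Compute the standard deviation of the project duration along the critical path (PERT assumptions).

3.18 weeks

te_A = (1 + 4·2 + 3)/6 = 12/6 = 2; σ²_A = ((3−1)/6)² = 0.111
te_B = (6 + 4·11 + 16)/6 = 66/6 = 11; σ²_B = ((16−6)/6)² = 2.778
te_C = (3 + 4·4 + 11)/6 = 30/6 = 5; σ²_C = ((11−3)/6)² = 1.778
te_D = (4 + 4·7 + 16)/6 = 48/6 = 8; σ²_D = ((16−4)/6)² = 4.000
te_E = (2 + 4·3 + 16)/6 = 30/6 = 5; σ²_E = ((16−2)/6)² = 5.444
te_F = (5 + 4·9 + 13)/6 = 54/6 = 9; σ²_F = ((13−5)/6)² = 1.778
te_G = (7 + 4·12 + 17)/6 = 72/6 = 12; σ²_G = ((17−7)/6)² = 2.778
te_H = (4 + 4·5 + 18)/6 = 42/6 = 7; σ²_H = ((18−4)/6)² = 5.444

Forward pass:
ES_A = 0; EF_A = 2
ES_B = 2; EF_B = 2+11 = 13
ES_C = 2; EF_C = 2+5 = 7
ES_D = 2; EF_D = 2+8 = 10
ES_E = 13; EF_E = 13+5 = 18
ES_F = 2; EF_F = 2+9 = 11
ES_G = 7; EF_G = 7+12 = 19
ES_H = max(EF_B=13, EF_D=10, EF_E=18, EF_F=11, EF_G=19) = 19; EF_H = 19+7 = 26
Expected project duration μ = 26 weeks. Critical path: A → C → G → H.

Variance along critical path = 0.111 + 1.778 + 2.778 + 5.444 = 10.111
σ = √10.111 = 3.180 weeks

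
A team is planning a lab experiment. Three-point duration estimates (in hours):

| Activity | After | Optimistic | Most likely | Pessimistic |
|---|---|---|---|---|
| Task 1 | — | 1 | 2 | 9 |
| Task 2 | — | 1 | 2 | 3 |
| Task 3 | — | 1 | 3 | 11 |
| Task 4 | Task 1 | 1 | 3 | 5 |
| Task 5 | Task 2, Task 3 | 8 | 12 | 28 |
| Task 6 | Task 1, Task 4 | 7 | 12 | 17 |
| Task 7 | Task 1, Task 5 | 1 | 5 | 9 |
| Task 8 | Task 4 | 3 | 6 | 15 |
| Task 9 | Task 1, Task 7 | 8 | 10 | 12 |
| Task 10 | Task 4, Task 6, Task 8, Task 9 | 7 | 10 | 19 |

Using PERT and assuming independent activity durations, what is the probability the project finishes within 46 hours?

0.672

te_Task 1 = (1 + 4·2 + 9)/6 = 18/6 = 3; σ²_Task 1 = ((9−1)/6)² = 1.778
te_Task 2 = (1 + 4·2 + 3)/6 = 12/6 = 2; σ²_Task 2 = ((3−1)/6)² = 0.111
te_Task 3 = (1 + 4·3 + 11)/6 = 24/6 = 4; σ²_Task 3 = ((11−1)/6)² = 2.778
te_Task 4 = (1 + 4·3 + 5)/6 = 18/6 = 3; σ²_Task 4 = ((5−1)/6)² = 0.444
te_Task 5 = (8 + 4·12 + 28)/6 = 84/6 = 14; σ²_Task 5 = ((28−8)/6)² = 11.111
te_Task 6 = (7 + 4·12 + 17)/6 = 72/6 = 12; σ²_Task 6 = ((17−7)/6)² = 2.778
te_Task 7 = (1 + 4·5 + 9)/6 = 30/6 = 5; σ²_Task 7 = ((9−1)/6)² = 1.778
te_Task 8 = (3 + 4·6 + 15)/6 = 42/6 = 7; σ²_Task 8 = ((15−3)/6)² = 4.000
te_Task 9 = (8 + 4·10 + 12)/6 = 60/6 = 10; σ²_Task 9 = ((12−8)/6)² = 0.444
te_Task 10 = (7 + 4·10 + 19)/6 = 66/6 = 11; σ²_Task 10 = ((19−7)/6)² = 4.000

Forward pass:
ES_Task 1 = 0; EF_Task 1 = 3
ES_Task 2 = 0; EF_Task 2 = 2
ES_Task 3 = 0; EF_Task 3 = 4
ES_Task 4 = 3; EF_Task 4 = 3+3 = 6
ES_Task 5 = max(EF_Task 2=2, EF_Task 3=4) = 4; EF_Task 5 = 4+14 = 18
ES_Task 6 = max(EF_Task 1=3, EF_Task 4=6) = 6; EF_Task 6 = 6+12 = 18
ES_Task 7 = max(EF_Task 1=3, EF_Task 5=18) = 18; EF_Task 7 = 18+5 = 23
ES_Task 8 = 6; EF_Task 8 = 6+7 = 13
ES_Task 9 = max(EF_Task 1=3, EF_Task 7=23) = 23; EF_Task 9 = 23+10 = 33
ES_Task 10 = max(EF_Task 4=6, EF_Task 6=18, EF_Task 8=13, EF_Task 9=33) = 33; EF_Task 10 = 33+11 = 44
Expected project duration μ = 44 hours. Critical path: Task 3 → Task 5 → Task 7 → Task 9 → Task 10.

Variance along critical path = 2.778 + 11.111 + 1.778 + 0.444 + 4.000 = 20.111; σ = √20.111 = 4.485 hours.
Z = (46 − 44) / 4.485 = 0.446
P(T ≤ 46) = Φ(0.446) ≈ 0.672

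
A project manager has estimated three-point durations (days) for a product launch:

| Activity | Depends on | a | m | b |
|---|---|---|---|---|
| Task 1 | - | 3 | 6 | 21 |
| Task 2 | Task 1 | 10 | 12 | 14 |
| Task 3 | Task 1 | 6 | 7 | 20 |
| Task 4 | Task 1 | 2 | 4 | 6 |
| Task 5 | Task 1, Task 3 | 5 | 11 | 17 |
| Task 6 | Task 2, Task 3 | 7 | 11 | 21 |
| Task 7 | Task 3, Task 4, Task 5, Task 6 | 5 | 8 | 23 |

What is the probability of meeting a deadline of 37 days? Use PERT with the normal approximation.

0.153

te_Task 1 = (3 + 4·6 + 21)/6 = 48/6 = 8; σ²_Task 1 = ((21−3)/6)² = 9.000
te_Task 2 = (10 + 4·12 + 14)/6 = 72/6 = 12; σ²_Task 2 = ((14−10)/6)² = 0.444
te_Task 3 = (6 + 4·7 + 20)/6 = 54/6 = 9; σ²_Task 3 = ((20−6)/6)² = 5.444
te_Task 4 = (2 + 4·4 + 6)/6 = 24/6 = 4; σ²_Task 4 = ((6−2)/6)² = 0.444
te_Task 5 = (5 + 4·11 + 17)/6 = 66/6 = 11; σ²_Task 5 = ((17−5)/6)² = 4.000
te_Task 6 = (7 + 4·11 + 21)/6 = 72/6 = 12; σ²_Task 6 = ((21−7)/6)² = 5.444
te_Task 7 = (5 + 4·8 + 23)/6 = 60/6 = 10; σ²_Task 7 = ((23−5)/6)² = 9.000

Forward pass:
ES_Task 1 = 0; EF_Task 1 = 8
ES_Task 2 = 8; EF_Task 2 = 8+12 = 20
ES_Task 3 = 8; EF_Task 3 = 8+9 = 17
ES_Task 4 = 8; EF_Task 4 = 8+4 = 12
ES_Task 5 = max(EF_Task 1=8, EF_Task 3=17) = 17; EF_Task 5 = 17+11 = 28
ES_Task 6 = max(EF_Task 2=20, EF_Task 3=17) = 20; EF_Task 6 = 20+12 = 32
ES_Task 7 = max(EF_Task 3=17, EF_Task 4=12, EF_Task 5=28, EF_Task 6=32) = 32; EF_Task 7 = 32+10 = 42
Expected project duration μ = 42 days. Critical path: Task 1 → Task 2 → Task 6 → Task 7.

Variance along critical path = 9.000 + 0.444 + 5.444 + 9.000 = 23.889; σ = √23.889 = 4.888 days.
Z = (37 − 42) / 4.888 = -1.023
P(T ≤ 37) = Φ(-1.023) ≈ 0.153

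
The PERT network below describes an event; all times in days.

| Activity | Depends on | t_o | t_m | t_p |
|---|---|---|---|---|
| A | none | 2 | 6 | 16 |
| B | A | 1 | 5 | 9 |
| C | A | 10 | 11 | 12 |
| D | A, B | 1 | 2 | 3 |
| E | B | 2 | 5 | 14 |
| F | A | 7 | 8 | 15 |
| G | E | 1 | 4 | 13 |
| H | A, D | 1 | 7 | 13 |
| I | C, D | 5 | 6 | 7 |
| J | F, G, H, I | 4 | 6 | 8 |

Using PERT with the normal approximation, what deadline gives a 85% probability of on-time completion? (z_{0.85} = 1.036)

te_A = (2 + 4·6 + 16)/6 = 42/6 = 7; σ²_A = ((16−2)/6)² = 5.444
te_B = (1 + 4·5 + 9)/6 = 30/6 = 5; σ²_B = ((9−1)/6)² = 1.778
te_C = (10 + 4·11 + 12)/6 = 66/6 = 11; σ²_C = ((12−10)/6)² = 0.111
te_D = (1 + 4·2 + 3)/6 = 12/6 = 2; σ²_D = ((3−1)/6)² = 0.111
te_E = (2 + 4·5 + 14)/6 = 36/6 = 6; σ²_E = ((14−2)/6)² = 4.000
te_F = (7 + 4·8 + 15)/6 = 54/6 = 9; σ²_F = ((15−7)/6)² = 1.778
te_G = (1 + 4·4 + 13)/6 = 30/6 = 5; σ²_G = ((13−1)/6)² = 4.000
te_H = (1 + 4·7 + 13)/6 = 42/6 = 7; σ²_H = ((13−1)/6)² = 4.000
te_I = (5 + 4·6 + 7)/6 = 36/6 = 6; σ²_I = ((7−5)/6)² = 0.111
te_J = (4 + 4·6 + 8)/6 = 36/6 = 6; σ²_J = ((8−4)/6)² = 0.444

Forward pass:
ES_A = 0; EF_A = 7
ES_B = 7; EF_B = 7+5 = 12
ES_C = 7; EF_C = 7+11 = 18
ES_D = max(EF_A=7, EF_B=12) = 12; EF_D = 12+2 = 14
ES_E = 12; EF_E = 12+6 = 18
ES_F = 7; EF_F = 7+9 = 16
ES_G = 18; EF_G = 18+5 = 23
ES_H = max(EF_A=7, EF_D=14) = 14; EF_H = 14+7 = 21
ES_I = max(EF_C=18, EF_D=14) = 18; EF_I = 18+6 = 24
ES_J = max(EF_F=16, EF_G=23, EF_H=21, EF_I=24) = 24; EF_J = 24+6 = 30
Expected project duration μ = 30 days. Critical path: A → C → I → J.

Variance along critical path = 5.444 + 0.111 + 0.111 + 0.444 = 6.111; σ = 2.472 days.
D = μ + z·σ = 30 + 1.036·2.472 = 32.6 days

32.6 days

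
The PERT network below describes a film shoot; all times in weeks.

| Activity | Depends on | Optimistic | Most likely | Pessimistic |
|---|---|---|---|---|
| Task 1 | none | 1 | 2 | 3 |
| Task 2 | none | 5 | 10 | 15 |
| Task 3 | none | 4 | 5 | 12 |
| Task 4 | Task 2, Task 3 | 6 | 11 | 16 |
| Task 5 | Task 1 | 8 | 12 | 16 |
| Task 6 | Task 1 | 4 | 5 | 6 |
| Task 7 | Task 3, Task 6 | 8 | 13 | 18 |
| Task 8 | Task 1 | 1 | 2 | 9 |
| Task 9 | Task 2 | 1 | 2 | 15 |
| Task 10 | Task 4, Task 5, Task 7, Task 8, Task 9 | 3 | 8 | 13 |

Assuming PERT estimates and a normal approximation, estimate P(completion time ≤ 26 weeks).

0.149

te_Task 1 = (1 + 4·2 + 3)/6 = 12/6 = 2; σ²_Task 1 = ((3−1)/6)² = 0.111
te_Task 2 = (5 + 4·10 + 15)/6 = 60/6 = 10; σ²_Task 2 = ((15−5)/6)² = 2.778
te_Task 3 = (4 + 4·5 + 12)/6 = 36/6 = 6; σ²_Task 3 = ((12−4)/6)² = 1.778
te_Task 4 = (6 + 4·11 + 16)/6 = 66/6 = 11; σ²_Task 4 = ((16−6)/6)² = 2.778
te_Task 5 = (8 + 4·12 + 16)/6 = 72/6 = 12; σ²_Task 5 = ((16−8)/6)² = 1.778
te_Task 6 = (4 + 4·5 + 6)/6 = 30/6 = 5; σ²_Task 6 = ((6−4)/6)² = 0.111
te_Task 7 = (8 + 4·13 + 18)/6 = 78/6 = 13; σ²_Task 7 = ((18−8)/6)² = 2.778
te_Task 8 = (1 + 4·2 + 9)/6 = 18/6 = 3; σ²_Task 8 = ((9−1)/6)² = 1.778
te_Task 9 = (1 + 4·2 + 15)/6 = 24/6 = 4; σ²_Task 9 = ((15−1)/6)² = 5.444
te_Task 10 = (3 + 4·8 + 13)/6 = 48/6 = 8; σ²_Task 10 = ((13−3)/6)² = 2.778

Forward pass:
ES_Task 1 = 0; EF_Task 1 = 2
ES_Task 2 = 0; EF_Task 2 = 10
ES_Task 3 = 0; EF_Task 3 = 6
ES_Task 4 = max(EF_Task 2=10, EF_Task 3=6) = 10; EF_Task 4 = 10+11 = 21
ES_Task 5 = 2; EF_Task 5 = 2+12 = 14
ES_Task 6 = 2; EF_Task 6 = 2+5 = 7
ES_Task 7 = max(EF_Task 3=6, EF_Task 6=7) = 7; EF_Task 7 = 7+13 = 20
ES_Task 8 = 2; EF_Task 8 = 2+3 = 5
ES_Task 9 = 10; EF_Task 9 = 10+4 = 14
ES_Task 10 = max(EF_Task 4=21, EF_Task 5=14, EF_Task 7=20, EF_Task 8=5, EF_Task 9=14) = 21; EF_Task 10 = 21+8 = 29
Expected project duration μ = 29 weeks. Critical path: Task 2 → Task 4 → Task 10.

Variance along critical path = 2.778 + 2.778 + 2.778 = 8.333; σ = √8.333 = 2.887 weeks.
Z = (26 − 29) / 2.887 = -1.039
P(T ≤ 26) = Φ(-1.039) ≈ 0.149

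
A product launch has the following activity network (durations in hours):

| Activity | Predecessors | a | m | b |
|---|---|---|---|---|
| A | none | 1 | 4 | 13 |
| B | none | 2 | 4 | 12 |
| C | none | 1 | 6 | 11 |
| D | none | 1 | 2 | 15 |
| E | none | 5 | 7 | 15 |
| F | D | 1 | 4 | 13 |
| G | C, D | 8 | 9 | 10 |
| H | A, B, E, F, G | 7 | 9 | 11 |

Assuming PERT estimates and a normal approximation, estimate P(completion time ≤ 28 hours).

te_A = (1 + 4·4 + 13)/6 = 30/6 = 5; σ²_A = ((13−1)/6)² = 4.000
te_B = (2 + 4·4 + 12)/6 = 30/6 = 5; σ²_B = ((12−2)/6)² = 2.778
te_C = (1 + 4·6 + 11)/6 = 36/6 = 6; σ²_C = ((11−1)/6)² = 2.778
te_D = (1 + 4·2 + 15)/6 = 24/6 = 4; σ²_D = ((15−1)/6)² = 5.444
te_E = (5 + 4·7 + 15)/6 = 48/6 = 8; σ²_E = ((15−5)/6)² = 2.778
te_F = (1 + 4·4 + 13)/6 = 30/6 = 5; σ²_F = ((13−1)/6)² = 4.000
te_G = (8 + 4·9 + 10)/6 = 54/6 = 9; σ²_G = ((10−8)/6)² = 0.111
te_H = (7 + 4·9 + 11)/6 = 54/6 = 9; σ²_H = ((11−7)/6)² = 0.444

Forward pass:
ES_A = 0; EF_A = 5
ES_B = 0; EF_B = 5
ES_C = 0; EF_C = 6
ES_D = 0; EF_D = 4
ES_E = 0; EF_E = 8
ES_F = 4; EF_F = 4+5 = 9
ES_G = max(EF_C=6, EF_D=4) = 6; EF_G = 6+9 = 15
ES_H = max(EF_A=5, EF_B=5, EF_E=8, EF_F=9, EF_G=15) = 15; EF_H = 15+9 = 24
Expected project duration μ = 24 hours. Critical path: C → G → H.

Variance along critical path = 2.778 + 0.111 + 0.444 = 3.333; σ = √3.333 = 1.826 hours.
Z = (28 − 24) / 1.826 = 2.191
P(T ≤ 28) = Φ(2.191) ≈ 0.986

0.986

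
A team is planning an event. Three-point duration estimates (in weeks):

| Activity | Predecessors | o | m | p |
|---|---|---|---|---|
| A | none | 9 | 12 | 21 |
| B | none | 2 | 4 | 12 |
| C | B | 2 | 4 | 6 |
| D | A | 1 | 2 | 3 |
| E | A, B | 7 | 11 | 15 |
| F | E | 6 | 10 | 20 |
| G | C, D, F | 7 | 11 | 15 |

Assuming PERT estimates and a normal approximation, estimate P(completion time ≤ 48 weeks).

0.710

te_A = (9 + 4·12 + 21)/6 = 78/6 = 13; σ²_A = ((21−9)/6)² = 4.000
te_B = (2 + 4·4 + 12)/6 = 30/6 = 5; σ²_B = ((12−2)/6)² = 2.778
te_C = (2 + 4·4 + 6)/6 = 24/6 = 4; σ²_C = ((6−2)/6)² = 0.444
te_D = (1 + 4·2 + 3)/6 = 12/6 = 2; σ²_D = ((3−1)/6)² = 0.111
te_E = (7 + 4·11 + 15)/6 = 66/6 = 11; σ²_E = ((15−7)/6)² = 1.778
te_F = (6 + 4·10 + 20)/6 = 66/6 = 11; σ²_F = ((20−6)/6)² = 5.444
te_G = (7 + 4·11 + 15)/6 = 66/6 = 11; σ²_G = ((15−7)/6)² = 1.778

Forward pass:
ES_A = 0; EF_A = 13
ES_B = 0; EF_B = 5
ES_C = 5; EF_C = 5+4 = 9
ES_D = 13; EF_D = 13+2 = 15
ES_E = max(EF_A=13, EF_B=5) = 13; EF_E = 13+11 = 24
ES_F = 24; EF_F = 24+11 = 35
ES_G = max(EF_C=9, EF_D=15, EF_F=35) = 35; EF_G = 35+11 = 46
Expected project duration μ = 46 weeks. Critical path: A → E → F → G.

Variance along critical path = 4.000 + 1.778 + 5.444 + 1.778 = 13.000; σ = √13.000 = 3.606 weeks.
Z = (48 − 46) / 3.606 = 0.555
P(T ≤ 48) = Φ(0.555) ≈ 0.710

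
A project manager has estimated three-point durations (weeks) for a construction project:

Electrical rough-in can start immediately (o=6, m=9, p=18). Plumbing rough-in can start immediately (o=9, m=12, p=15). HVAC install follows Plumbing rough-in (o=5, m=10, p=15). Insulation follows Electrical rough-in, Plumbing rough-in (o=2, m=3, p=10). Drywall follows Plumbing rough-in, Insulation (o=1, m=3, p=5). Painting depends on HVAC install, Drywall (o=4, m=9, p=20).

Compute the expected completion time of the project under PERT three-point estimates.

te_Electrical rough-in = (6 + 4·9 + 18)/6 = 60/6 = 10
te_Plumbing rough-in = (9 + 4·12 + 15)/6 = 72/6 = 12
te_HVAC install = (5 + 4·10 + 15)/6 = 60/6 = 10
te_Insulation = (2 + 4·3 + 10)/6 = 24/6 = 4
te_Drywall = (1 + 4·3 + 5)/6 = 18/6 = 3
te_Painting = (4 + 4·9 + 20)/6 = 60/6 = 10

Forward pass:
ES_Electrical rough-in = 0; EF_Electrical rough-in = 10
ES_Plumbing rough-in = 0; EF_Plumbing rough-in = 12
ES_HVAC install = 12; EF_HVAC install = 12+10 = 22
ES_Insulation = max(EF_Electrical rough-in=10, EF_Plumbing rough-in=12) = 12; EF_Insulation = 12+4 = 16
ES_Drywall = max(EF_Plumbing rough-in=12, EF_Insulation=16) = 16; EF_Drywall = 16+3 = 19
ES_Painting = max(EF_HVAC install=22, EF_Drywall=19) = 22; EF_Painting = 22+10 = 32
Expected project duration μ = 32 weeks. Critical path: Plumbing rough-in → HVAC install → Painting.

32 weeks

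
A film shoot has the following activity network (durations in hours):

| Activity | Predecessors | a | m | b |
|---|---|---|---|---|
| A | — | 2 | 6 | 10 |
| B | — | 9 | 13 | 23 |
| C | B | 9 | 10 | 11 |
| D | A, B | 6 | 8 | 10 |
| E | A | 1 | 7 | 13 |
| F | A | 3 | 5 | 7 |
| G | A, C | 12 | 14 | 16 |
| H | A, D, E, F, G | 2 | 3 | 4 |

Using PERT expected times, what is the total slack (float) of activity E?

te_A = (2 + 4·6 + 10)/6 = 36/6 = 6
te_B = (9 + 4·13 + 23)/6 = 84/6 = 14
te_C = (9 + 4·10 + 11)/6 = 60/6 = 10
te_D = (6 + 4·8 + 10)/6 = 48/6 = 8
te_E = (1 + 4·7 + 13)/6 = 42/6 = 7
te_F = (3 + 4·5 + 7)/6 = 30/6 = 5
te_G = (12 + 4·14 + 16)/6 = 84/6 = 14
te_H = (2 + 4·3 + 4)/6 = 18/6 = 3

Forward pass:
ES_A = 0; EF_A = 6
ES_B = 0; EF_B = 14
ES_C = 14; EF_C = 14+10 = 24
ES_D = max(EF_A=6, EF_B=14) = 14; EF_D = 14+8 = 22
ES_E = 6; EF_E = 6+7 = 13
ES_F = 6; EF_F = 6+5 = 11
ES_G = max(EF_A=6, EF_C=24) = 24; EF_G = 24+14 = 38
ES_H = max(EF_A=6, EF_D=22, EF_E=13, EF_F=11, EF_G=38) = 38; EF_H = 38+3 = 41
Expected project duration μ = 41 hours. Critical path: B → C → G → H.

Backward pass:
LF_H = 41; LS_H = 41−3 = 38
LF_G = LS_H = 38; LS_G = 38−14 = 24
LF_F = LS_H = 38; LS_F = 38−5 = 33
LF_E = LS_H = 38; LS_E = 38−7 = 31
LF_D = LS_H = 38; LS_D = 38−8 = 30
LF_C = LS_G = 24; LS_C = 24−10 = 14
LF_B = min(LS_C=14, LS_D=30) = 14; LS_B = 14−14 = 0
LF_A = min(LS_D=30, LS_E=31, LS_F=33, LS_G=24, LS_H=38) = 24; LS_A = 24−6 = 18
Slack_E = LS_E − ES_E = 31 − 6 = 25

25 hours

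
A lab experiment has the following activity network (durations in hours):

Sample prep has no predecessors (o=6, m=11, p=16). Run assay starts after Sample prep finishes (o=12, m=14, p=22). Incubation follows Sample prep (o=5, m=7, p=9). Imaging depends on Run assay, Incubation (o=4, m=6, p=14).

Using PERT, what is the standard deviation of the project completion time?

2.89 hours

te_Sample prep = (6 + 4·11 + 16)/6 = 66/6 = 11; σ²_Sample prep = ((16−6)/6)² = 2.778
te_Run assay = (12 + 4·14 + 22)/6 = 90/6 = 15; σ²_Run assay = ((22−12)/6)² = 2.778
te_Incubation = (5 + 4·7 + 9)/6 = 42/6 = 7; σ²_Incubation = ((9−5)/6)² = 0.444
te_Imaging = (4 + 4·6 + 14)/6 = 42/6 = 7; σ²_Imaging = ((14−4)/6)² = 2.778

Forward pass:
ES_Sample prep = 0; EF_Sample prep = 11
ES_Run assay = 11; EF_Run assay = 11+15 = 26
ES_Incubation = 11; EF_Incubation = 11+7 = 18
ES_Imaging = max(EF_Run assay=26, EF_Incubation=18) = 26; EF_Imaging = 26+7 = 33
Expected project duration μ = 33 hours. Critical path: Sample prep → Run assay → Imaging.

Variance along critical path = 2.778 + 2.778 + 2.778 = 8.333
σ = √8.333 = 2.887 hours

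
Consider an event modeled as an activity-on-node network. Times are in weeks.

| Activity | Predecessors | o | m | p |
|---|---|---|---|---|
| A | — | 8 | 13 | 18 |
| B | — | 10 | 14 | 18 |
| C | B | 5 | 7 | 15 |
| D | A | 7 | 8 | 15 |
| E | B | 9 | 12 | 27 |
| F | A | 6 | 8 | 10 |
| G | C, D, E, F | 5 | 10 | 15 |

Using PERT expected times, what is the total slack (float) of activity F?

te_A = (8 + 4·13 + 18)/6 = 78/6 = 13
te_B = (10 + 4·14 + 18)/6 = 84/6 = 14
te_C = (5 + 4·7 + 15)/6 = 48/6 = 8
te_D = (7 + 4·8 + 15)/6 = 54/6 = 9
te_E = (9 + 4·12 + 27)/6 = 84/6 = 14
te_F = (6 + 4·8 + 10)/6 = 48/6 = 8
te_G = (5 + 4·10 + 15)/6 = 60/6 = 10

Forward pass:
ES_A = 0; EF_A = 13
ES_B = 0; EF_B = 14
ES_C = 14; EF_C = 14+8 = 22
ES_D = 13; EF_D = 13+9 = 22
ES_E = 14; EF_E = 14+14 = 28
ES_F = 13; EF_F = 13+8 = 21
ES_G = max(EF_C=22, EF_D=22, EF_E=28, EF_F=21) = 28; EF_G = 28+10 = 38
Expected project duration μ = 38 weeks. Critical path: B → E → G.

Backward pass:
LF_G = 38; LS_G = 38−10 = 28
LF_F = LS_G = 28; LS_F = 28−8 = 20
LF_E = LS_G = 28; LS_E = 28−14 = 14
LF_D = LS_G = 28; LS_D = 28−9 = 19
LF_C = LS_G = 28; LS_C = 28−8 = 20
LF_B = min(LS_C=20, LS_E=14) = 14; LS_B = 14−14 = 0
LF_A = min(LS_D=19, LS_F=20) = 19; LS_A = 19−13 = 6
Slack_F = LS_F − ES_F = 20 − 13 = 7

7 weeks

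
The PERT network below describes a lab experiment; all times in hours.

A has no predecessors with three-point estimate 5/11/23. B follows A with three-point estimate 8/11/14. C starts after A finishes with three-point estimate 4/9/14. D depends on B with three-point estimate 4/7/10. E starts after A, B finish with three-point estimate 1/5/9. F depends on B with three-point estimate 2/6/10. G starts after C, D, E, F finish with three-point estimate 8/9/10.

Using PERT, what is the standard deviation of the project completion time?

3.33 hours

te_A = (5 + 4·11 + 23)/6 = 72/6 = 12; σ²_A = ((23−5)/6)² = 9.000
te_B = (8 + 4·11 + 14)/6 = 66/6 = 11; σ²_B = ((14−8)/6)² = 1.000
te_C = (4 + 4·9 + 14)/6 = 54/6 = 9; σ²_C = ((14−4)/6)² = 2.778
te_D = (4 + 4·7 + 10)/6 = 42/6 = 7; σ²_D = ((10−4)/6)² = 1.000
te_E = (1 + 4·5 + 9)/6 = 30/6 = 5; σ²_E = ((9−1)/6)² = 1.778
te_F = (2 + 4·6 + 10)/6 = 36/6 = 6; σ²_F = ((10−2)/6)² = 1.778
te_G = (8 + 4·9 + 10)/6 = 54/6 = 9; σ²_G = ((10−8)/6)² = 0.111

Forward pass:
ES_A = 0; EF_A = 12
ES_B = 12; EF_B = 12+11 = 23
ES_C = 12; EF_C = 12+9 = 21
ES_D = 23; EF_D = 23+7 = 30
ES_E = max(EF_A=12, EF_B=23) = 23; EF_E = 23+5 = 28
ES_F = 23; EF_F = 23+6 = 29
ES_G = max(EF_C=21, EF_D=30, EF_E=28, EF_F=29) = 30; EF_G = 30+9 = 39
Expected project duration μ = 39 hours. Critical path: A → B → D → G.

Variance along critical path = 9.000 + 1.000 + 1.000 + 0.111 = 11.111
σ = √11.111 = 3.333 hours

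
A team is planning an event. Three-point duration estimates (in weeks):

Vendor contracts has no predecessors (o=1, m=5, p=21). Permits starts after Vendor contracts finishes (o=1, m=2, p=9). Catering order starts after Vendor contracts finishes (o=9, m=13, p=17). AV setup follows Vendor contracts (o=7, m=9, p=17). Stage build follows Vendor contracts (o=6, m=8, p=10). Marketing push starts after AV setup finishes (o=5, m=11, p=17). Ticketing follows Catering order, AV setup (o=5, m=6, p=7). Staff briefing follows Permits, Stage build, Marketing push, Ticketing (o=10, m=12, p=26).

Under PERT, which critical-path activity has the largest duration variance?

Vendor contracts

te_Vendor contracts = (1 + 4·5 + 21)/6 = 42/6 = 7; σ²_Vendor contracts = ((21−1)/6)² = 11.111
te_Permits = (1 + 4·2 + 9)/6 = 18/6 = 3; σ²_Permits = ((9−1)/6)² = 1.778
te_Catering order = (9 + 4·13 + 17)/6 = 78/6 = 13; σ²_Catering order = ((17−9)/6)² = 1.778
te_AV setup = (7 + 4·9 + 17)/6 = 60/6 = 10; σ²_AV setup = ((17−7)/6)² = 2.778
te_Stage build = (6 + 4·8 + 10)/6 = 48/6 = 8; σ²_Stage build = ((10−6)/6)² = 0.444
te_Marketing push = (5 + 4·11 + 17)/6 = 66/6 = 11; σ²_Marketing push = ((17−5)/6)² = 4.000
te_Ticketing = (5 + 4·6 + 7)/6 = 36/6 = 6; σ²_Ticketing = ((7−5)/6)² = 0.111
te_Staff briefing = (10 + 4·12 + 26)/6 = 84/6 = 14; σ²_Staff briefing = ((26−10)/6)² = 7.111

Forward pass:
ES_Vendor contracts = 0; EF_Vendor contracts = 7
ES_Permits = 7; EF_Permits = 7+3 = 10
ES_Catering order = 7; EF_Catering order = 7+13 = 20
ES_AV setup = 7; EF_AV setup = 7+10 = 17
ES_Stage build = 7; EF_Stage build = 7+8 = 15
ES_Marketing push = 17; EF_Marketing push = 17+11 = 28
ES_Ticketing = max(EF_Catering order=20, EF_AV setup=17) = 20; EF_Ticketing = 20+6 = 26
ES_Staff briefing = max(EF_Permits=10, EF_Stage build=15, EF_Marketing push=28, EF_Ticketing=26) = 28; EF_Staff briefing = 28+14 = 42
Expected project duration μ = 42 weeks. Critical path: Vendor contracts → AV setup → Marketing push → Staff briefing.

Variances on critical path: σ²_Vendor contracts=11.111, σ²_AV setup=2.778, σ²_Marketing push=4.000, σ²_Staff briefing=7.111.
Largest is σ²_Vendor contracts = 11.111.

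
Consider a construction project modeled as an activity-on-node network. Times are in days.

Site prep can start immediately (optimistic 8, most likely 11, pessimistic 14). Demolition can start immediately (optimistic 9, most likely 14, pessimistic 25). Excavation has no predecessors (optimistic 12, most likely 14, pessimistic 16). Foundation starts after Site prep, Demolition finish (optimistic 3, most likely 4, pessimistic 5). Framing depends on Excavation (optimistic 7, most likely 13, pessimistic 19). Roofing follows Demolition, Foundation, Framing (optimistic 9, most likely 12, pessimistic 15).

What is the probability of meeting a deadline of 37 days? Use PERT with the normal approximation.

0.196

te_Site prep = (8 + 4·11 + 14)/6 = 66/6 = 11; σ²_Site prep = ((14−8)/6)² = 1.000
te_Demolition = (9 + 4·14 + 25)/6 = 90/6 = 15; σ²_Demolition = ((25−9)/6)² = 7.111
te_Excavation = (12 + 4·14 + 16)/6 = 84/6 = 14; σ²_Excavation = ((16−12)/6)² = 0.444
te_Foundation = (3 + 4·4 + 5)/6 = 24/6 = 4; σ²_Foundation = ((5−3)/6)² = 0.111
te_Framing = (7 + 4·13 + 19)/6 = 78/6 = 13; σ²_Framing = ((19−7)/6)² = 4.000
te_Roofing = (9 + 4·12 + 15)/6 = 72/6 = 12; σ²_Roofing = ((15−9)/6)² = 1.000

Forward pass:
ES_Site prep = 0; EF_Site prep = 11
ES_Demolition = 0; EF_Demolition = 15
ES_Excavation = 0; EF_Excavation = 14
ES_Foundation = max(EF_Site prep=11, EF_Demolition=15) = 15; EF_Foundation = 15+4 = 19
ES_Framing = 14; EF_Framing = 14+13 = 27
ES_Roofing = max(EF_Demolition=15, EF_Foundation=19, EF_Framing=27) = 27; EF_Roofing = 27+12 = 39
Expected project duration μ = 39 days. Critical path: Excavation → Framing → Roofing.

Variance along critical path = 0.444 + 4.000 + 1.000 = 5.444; σ = √5.444 = 2.333 days.
Z = (37 − 39) / 2.333 = -0.857
P(T ≤ 37) = Φ(-0.857) ≈ 0.196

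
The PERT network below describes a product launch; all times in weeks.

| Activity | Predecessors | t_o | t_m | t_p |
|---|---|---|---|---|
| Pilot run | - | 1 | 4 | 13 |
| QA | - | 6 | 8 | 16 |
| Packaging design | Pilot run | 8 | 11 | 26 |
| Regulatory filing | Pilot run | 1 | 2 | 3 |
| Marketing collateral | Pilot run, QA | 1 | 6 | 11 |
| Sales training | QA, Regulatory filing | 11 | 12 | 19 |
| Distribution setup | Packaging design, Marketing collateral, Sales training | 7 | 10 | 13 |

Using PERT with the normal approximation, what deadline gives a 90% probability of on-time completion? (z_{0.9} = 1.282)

35.0 weeks

te_Pilot run = (1 + 4·4 + 13)/6 = 30/6 = 5; σ²_Pilot run = ((13−1)/6)² = 4.000
te_QA = (6 + 4·8 + 16)/6 = 54/6 = 9; σ²_QA = ((16−6)/6)² = 2.778
te_Packaging design = (8 + 4·11 + 26)/6 = 78/6 = 13; σ²_Packaging design = ((26−8)/6)² = 9.000
te_Regulatory filing = (1 + 4·2 + 3)/6 = 12/6 = 2; σ²_Regulatory filing = ((3−1)/6)² = 0.111
te_Marketing collateral = (1 + 4·6 + 11)/6 = 36/6 = 6; σ²_Marketing collateral = ((11−1)/6)² = 2.778
te_Sales training = (11 + 4·12 + 19)/6 = 78/6 = 13; σ²_Sales training = ((19−11)/6)² = 1.778
te_Distribution setup = (7 + 4·10 + 13)/6 = 60/6 = 10; σ²_Distribution setup = ((13−7)/6)² = 1.000

Forward pass:
ES_Pilot run = 0; EF_Pilot run = 5
ES_QA = 0; EF_QA = 9
ES_Packaging design = 5; EF_Packaging design = 5+13 = 18
ES_Regulatory filing = 5; EF_Regulatory filing = 5+2 = 7
ES_Marketing collateral = max(EF_Pilot run=5, EF_QA=9) = 9; EF_Marketing collateral = 9+6 = 15
ES_Sales training = max(EF_QA=9, EF_Regulatory filing=7) = 9; EF_Sales training = 9+13 = 22
ES_Distribution setup = max(EF_Packaging design=18, EF_Marketing collateral=15, EF_Sales training=22) = 22; EF_Distribution setup = 22+10 = 32
Expected project duration μ = 32 weeks. Critical path: QA → Sales training → Distribution setup.

Variance along critical path = 2.778 + 1.778 + 1.000 = 5.556; σ = 2.357 weeks.
D = μ + z·σ = 32 + 1.282·2.357 = 35.0 weeks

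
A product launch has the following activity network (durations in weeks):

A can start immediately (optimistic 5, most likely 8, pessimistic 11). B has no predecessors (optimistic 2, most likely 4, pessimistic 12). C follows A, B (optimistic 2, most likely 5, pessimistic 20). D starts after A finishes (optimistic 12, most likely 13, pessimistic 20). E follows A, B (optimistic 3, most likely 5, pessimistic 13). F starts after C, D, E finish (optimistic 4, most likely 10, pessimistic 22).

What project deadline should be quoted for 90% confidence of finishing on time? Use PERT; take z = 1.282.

37.4 weeks

te_A = (5 + 4·8 + 11)/6 = 48/6 = 8; σ²_A = ((11−5)/6)² = 1.000
te_B = (2 + 4·4 + 12)/6 = 30/6 = 5; σ²_B = ((12−2)/6)² = 2.778
te_C = (2 + 4·5 + 20)/6 = 42/6 = 7; σ²_C = ((20−2)/6)² = 9.000
te_D = (12 + 4·13 + 20)/6 = 84/6 = 14; σ²_D = ((20−12)/6)² = 1.778
te_E = (3 + 4·5 + 13)/6 = 36/6 = 6; σ²_E = ((13−3)/6)² = 2.778
te_F = (4 + 4·10 + 22)/6 = 66/6 = 11; σ²_F = ((22−4)/6)² = 9.000

Forward pass:
ES_A = 0; EF_A = 8
ES_B = 0; EF_B = 5
ES_C = max(EF_A=8, EF_B=5) = 8; EF_C = 8+7 = 15
ES_D = 8; EF_D = 8+14 = 22
ES_E = max(EF_A=8, EF_B=5) = 8; EF_E = 8+6 = 14
ES_F = max(EF_C=15, EF_D=22, EF_E=14) = 22; EF_F = 22+11 = 33
Expected project duration μ = 33 weeks. Critical path: A → D → F.

Variance along critical path = 1.000 + 1.778 + 9.000 = 11.778; σ = 3.432 weeks.
D = μ + z·σ = 33 + 1.282·3.432 = 37.4 weeks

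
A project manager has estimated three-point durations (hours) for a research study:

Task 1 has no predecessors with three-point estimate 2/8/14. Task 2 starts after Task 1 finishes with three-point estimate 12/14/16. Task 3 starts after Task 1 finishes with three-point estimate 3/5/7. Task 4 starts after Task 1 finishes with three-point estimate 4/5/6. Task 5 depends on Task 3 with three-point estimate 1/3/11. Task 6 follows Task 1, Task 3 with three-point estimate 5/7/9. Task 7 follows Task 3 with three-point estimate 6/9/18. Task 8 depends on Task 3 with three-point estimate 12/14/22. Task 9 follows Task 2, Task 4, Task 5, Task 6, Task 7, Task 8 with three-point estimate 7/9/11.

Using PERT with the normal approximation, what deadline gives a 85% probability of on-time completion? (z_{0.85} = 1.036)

te_Task 1 = (2 + 4·8 + 14)/6 = 48/6 = 8; σ²_Task 1 = ((14−2)/6)² = 4.000
te_Task 2 = (12 + 4·14 + 16)/6 = 84/6 = 14; σ²_Task 2 = ((16−12)/6)² = 0.444
te_Task 3 = (3 + 4·5 + 7)/6 = 30/6 = 5; σ²_Task 3 = ((7−3)/6)² = 0.444
te_Task 4 = (4 + 4·5 + 6)/6 = 30/6 = 5; σ²_Task 4 = ((6−4)/6)² = 0.111
te_Task 5 = (1 + 4·3 + 11)/6 = 24/6 = 4; σ²_Task 5 = ((11−1)/6)² = 2.778
te_Task 6 = (5 + 4·7 + 9)/6 = 42/6 = 7; σ²_Task 6 = ((9−5)/6)² = 0.444
te_Task 7 = (6 + 4·9 + 18)/6 = 60/6 = 10; σ²_Task 7 = ((18−6)/6)² = 4.000
te_Task 8 = (12 + 4·14 + 22)/6 = 90/6 = 15; σ²_Task 8 = ((22−12)/6)² = 2.778
te_Task 9 = (7 + 4·9 + 11)/6 = 54/6 = 9; σ²_Task 9 = ((11−7)/6)² = 0.444

Forward pass:
ES_Task 1 = 0; EF_Task 1 = 8
ES_Task 2 = 8; EF_Task 2 = 8+14 = 22
ES_Task 3 = 8; EF_Task 3 = 8+5 = 13
ES_Task 4 = 8; EF_Task 4 = 8+5 = 13
ES_Task 5 = 13; EF_Task 5 = 13+4 = 17
ES_Task 6 = max(EF_Task 1=8, EF_Task 3=13) = 13; EF_Task 6 = 13+7 = 20
ES_Task 7 = 13; EF_Task 7 = 13+10 = 23
ES_Task 8 = 13; EF_Task 8 = 13+15 = 28
ES_Task 9 = max(EF_Task 2=22, EF_Task 4=13, EF_Task 5=17, EF_Task 6=20, EF_Task 7=23, EF_Task 8=28) = 28; EF_Task 9 = 28+9 = 37
Expected project duration μ = 37 hours. Critical path: Task 1 → Task 3 → Task 8 → Task 9.

Variance along critical path = 4.000 + 0.444 + 2.778 + 0.444 = 7.667; σ = 2.769 hours.
D = μ + z·σ = 37 + 1.036·2.769 = 39.9 hours

39.9 hours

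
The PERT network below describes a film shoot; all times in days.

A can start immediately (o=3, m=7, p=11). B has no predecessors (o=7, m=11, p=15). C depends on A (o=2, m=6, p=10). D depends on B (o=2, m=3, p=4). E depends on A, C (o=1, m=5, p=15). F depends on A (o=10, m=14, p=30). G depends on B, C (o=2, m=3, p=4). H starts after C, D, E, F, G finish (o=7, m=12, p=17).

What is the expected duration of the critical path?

35 days

te_A = (3 + 4·7 + 11)/6 = 42/6 = 7
te_B = (7 + 4·11 + 15)/6 = 66/6 = 11
te_C = (2 + 4·6 + 10)/6 = 36/6 = 6
te_D = (2 + 4·3 + 4)/6 = 18/6 = 3
te_E = (1 + 4·5 + 15)/6 = 36/6 = 6
te_F = (10 + 4·14 + 30)/6 = 96/6 = 16
te_G = (2 + 4·3 + 4)/6 = 18/6 = 3
te_H = (7 + 4·12 + 17)/6 = 72/6 = 12

Forward pass:
ES_A = 0; EF_A = 7
ES_B = 0; EF_B = 11
ES_C = 7; EF_C = 7+6 = 13
ES_D = 11; EF_D = 11+3 = 14
ES_E = max(EF_A=7, EF_C=13) = 13; EF_E = 13+6 = 19
ES_F = 7; EF_F = 7+16 = 23
ES_G = max(EF_B=11, EF_C=13) = 13; EF_G = 13+3 = 16
ES_H = max(EF_C=13, EF_D=14, EF_E=19, EF_F=23, EF_G=16) = 23; EF_H = 23+12 = 35
Expected project duration μ = 35 days. Critical path: A → F → H.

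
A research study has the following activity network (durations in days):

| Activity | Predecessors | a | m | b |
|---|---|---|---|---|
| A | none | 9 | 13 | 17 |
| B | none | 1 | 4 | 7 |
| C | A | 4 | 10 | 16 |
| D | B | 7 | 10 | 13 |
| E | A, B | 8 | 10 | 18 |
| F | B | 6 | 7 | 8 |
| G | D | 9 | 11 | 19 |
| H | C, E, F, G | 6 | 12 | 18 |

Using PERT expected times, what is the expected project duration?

38 days

te_A = (9 + 4·13 + 17)/6 = 78/6 = 13
te_B = (1 + 4·4 + 7)/6 = 24/6 = 4
te_C = (4 + 4·10 + 16)/6 = 60/6 = 10
te_D = (7 + 4·10 + 13)/6 = 60/6 = 10
te_E = (8 + 4·10 + 18)/6 = 66/6 = 11
te_F = (6 + 4·7 + 8)/6 = 42/6 = 7
te_G = (9 + 4·11 + 19)/6 = 72/6 = 12
te_H = (6 + 4·12 + 18)/6 = 72/6 = 12

Forward pass:
ES_A = 0; EF_A = 13
ES_B = 0; EF_B = 4
ES_C = 13; EF_C = 13+10 = 23
ES_D = 4; EF_D = 4+10 = 14
ES_E = max(EF_A=13, EF_B=4) = 13; EF_E = 13+11 = 24
ES_F = 4; EF_F = 4+7 = 11
ES_G = 14; EF_G = 14+12 = 26
ES_H = max(EF_C=23, EF_E=24, EF_F=11, EF_G=26) = 26; EF_H = 26+12 = 38
Expected project duration μ = 38 days. Critical path: B → D → G → H.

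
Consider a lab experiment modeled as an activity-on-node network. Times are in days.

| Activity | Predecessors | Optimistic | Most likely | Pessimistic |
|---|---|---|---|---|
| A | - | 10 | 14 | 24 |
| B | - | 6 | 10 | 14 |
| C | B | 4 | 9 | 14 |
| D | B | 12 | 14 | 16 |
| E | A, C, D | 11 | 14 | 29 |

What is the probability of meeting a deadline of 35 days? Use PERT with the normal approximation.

te_A = (10 + 4·14 + 24)/6 = 90/6 = 15; σ²_A = ((24−10)/6)² = 5.444
te_B = (6 + 4·10 + 14)/6 = 60/6 = 10; σ²_B = ((14−6)/6)² = 1.778
te_C = (4 + 4·9 + 14)/6 = 54/6 = 9; σ²_C = ((14−4)/6)² = 2.778
te_D = (12 + 4·14 + 16)/6 = 84/6 = 14; σ²_D = ((16−12)/6)² = 0.444
te_E = (11 + 4·14 + 29)/6 = 96/6 = 16; σ²_E = ((29−11)/6)² = 9.000

Forward pass:
ES_A = 0; EF_A = 15
ES_B = 0; EF_B = 10
ES_C = 10; EF_C = 10+9 = 19
ES_D = 10; EF_D = 10+14 = 24
ES_E = max(EF_A=15, EF_C=19, EF_D=24) = 24; EF_E = 24+16 = 40
Expected project duration μ = 40 days. Critical path: B → D → E.

Variance along critical path = 1.778 + 0.444 + 9.000 = 11.222; σ = √11.222 = 3.350 days.
Z = (35 − 40) / 3.350 = -1.493
P(T ≤ 35) = Φ(-1.493) ≈ 0.068

0.068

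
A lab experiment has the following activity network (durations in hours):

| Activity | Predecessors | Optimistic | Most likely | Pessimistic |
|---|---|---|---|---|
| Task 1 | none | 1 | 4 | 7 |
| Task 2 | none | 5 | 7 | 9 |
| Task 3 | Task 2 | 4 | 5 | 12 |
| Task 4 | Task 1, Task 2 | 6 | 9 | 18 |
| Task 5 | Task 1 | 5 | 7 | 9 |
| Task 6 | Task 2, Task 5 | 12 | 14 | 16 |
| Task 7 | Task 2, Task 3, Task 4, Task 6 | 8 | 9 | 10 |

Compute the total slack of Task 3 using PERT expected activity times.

te_Task 1 = (1 + 4·4 + 7)/6 = 24/6 = 4
te_Task 2 = (5 + 4·7 + 9)/6 = 42/6 = 7
te_Task 3 = (4 + 4·5 + 12)/6 = 36/6 = 6
te_Task 4 = (6 + 4·9 + 18)/6 = 60/6 = 10
te_Task 5 = (5 + 4·7 + 9)/6 = 42/6 = 7
te_Task 6 = (12 + 4·14 + 16)/6 = 84/6 = 14
te_Task 7 = (8 + 4·9 + 10)/6 = 54/6 = 9

Forward pass:
ES_Task 1 = 0; EF_Task 1 = 4
ES_Task 2 = 0; EF_Task 2 = 7
ES_Task 3 = 7; EF_Task 3 = 7+6 = 13
ES_Task 4 = max(EF_Task 1=4, EF_Task 2=7) = 7; EF_Task 4 = 7+10 = 17
ES_Task 5 = 4; EF_Task 5 = 4+7 = 11
ES_Task 6 = max(EF_Task 2=7, EF_Task 5=11) = 11; EF_Task 6 = 11+14 = 25
ES_Task 7 = max(EF_Task 2=7, EF_Task 3=13, EF_Task 4=17, EF_Task 6=25) = 25; EF_Task 7 = 25+9 = 34
Expected project duration μ = 34 hours. Critical path: Task 1 → Task 5 → Task 6 → Task 7.

Backward pass:
LF_Task 7 = 34; LS_Task 7 = 34−9 = 25
LF_Task 6 = LS_Task 7 = 25; LS_Task 6 = 25−14 = 11
LF_Task 5 = LS_Task 6 = 11; LS_Task 5 = 11−7 = 4
LF_Task 4 = LS_Task 7 = 25; LS_Task 4 = 25−10 = 15
LF_Task 3 = LS_Task 7 = 25; LS_Task 3 = 25−6 = 19
LF_Task 2 = min(LS_Task 3=19, LS_Task 4=15, LS_Task 6=11, LS_Task 7=25) = 11; LS_Task 2 = 11−7 = 4
LF_Task 1 = min(LS_Task 4=15, LS_Task 5=4) = 4; LS_Task 1 = 4−4 = 0
Slack_Task 3 = LS_Task 3 − ES_Task 3 = 19 − 7 = 12

12 hours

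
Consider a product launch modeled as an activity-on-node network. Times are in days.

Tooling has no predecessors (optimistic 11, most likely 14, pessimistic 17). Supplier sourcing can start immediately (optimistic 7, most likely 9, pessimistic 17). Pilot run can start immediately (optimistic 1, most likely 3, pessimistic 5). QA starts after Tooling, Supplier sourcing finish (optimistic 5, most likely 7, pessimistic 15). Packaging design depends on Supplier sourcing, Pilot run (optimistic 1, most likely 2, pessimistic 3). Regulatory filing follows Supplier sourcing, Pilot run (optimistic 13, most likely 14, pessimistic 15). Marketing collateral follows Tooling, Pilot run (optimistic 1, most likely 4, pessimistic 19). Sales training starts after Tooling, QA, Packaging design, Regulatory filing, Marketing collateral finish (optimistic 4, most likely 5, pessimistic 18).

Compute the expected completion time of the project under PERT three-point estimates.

te_Tooling = (11 + 4·14 + 17)/6 = 84/6 = 14
te_Supplier sourcing = (7 + 4·9 + 17)/6 = 60/6 = 10
te_Pilot run = (1 + 4·3 + 5)/6 = 18/6 = 3
te_QA = (5 + 4·7 + 15)/6 = 48/6 = 8
te_Packaging design = (1 + 4·2 + 3)/6 = 12/6 = 2
te_Regulatory filing = (13 + 4·14 + 15)/6 = 84/6 = 14
te_Marketing collateral = (1 + 4·4 + 19)/6 = 36/6 = 6
te_Sales training = (4 + 4·5 + 18)/6 = 42/6 = 7

Forward pass:
ES_Tooling = 0; EF_Tooling = 14
ES_Supplier sourcing = 0; EF_Supplier sourcing = 10
ES_Pilot run = 0; EF_Pilot run = 3
ES_QA = max(EF_Tooling=14, EF_Supplier sourcing=10) = 14; EF_QA = 14+8 = 22
ES_Packaging design = max(EF_Supplier sourcing=10, EF_Pilot run=3) = 10; EF_Packaging design = 10+2 = 12
ES_Regulatory filing = max(EF_Supplier sourcing=10, EF_Pilot run=3) = 10; EF_Regulatory filing = 10+14 = 24
ES_Marketing collateral = max(EF_Tooling=14, EF_Pilot run=3) = 14; EF_Marketing collateral = 14+6 = 20
ES_Sales training = max(EF_Tooling=14, EF_QA=22, EF_Packaging design=12, EF_Regulatory filing=24, EF_Marketing collateral=20) = 24; EF_Sales training = 24+7 = 31
Expected project duration μ = 31 days. Critical path: Supplier sourcing → Regulatory filing → Sales training.

31 days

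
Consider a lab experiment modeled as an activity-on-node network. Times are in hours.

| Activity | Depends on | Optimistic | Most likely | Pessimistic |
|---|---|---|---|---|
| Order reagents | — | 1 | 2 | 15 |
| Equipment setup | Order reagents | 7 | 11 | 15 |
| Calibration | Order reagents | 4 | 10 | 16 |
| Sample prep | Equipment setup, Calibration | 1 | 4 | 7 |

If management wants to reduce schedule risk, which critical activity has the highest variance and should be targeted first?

Order reagents

te_Order reagents = (1 + 4·2 + 15)/6 = 24/6 = 4; σ²_Order reagents = ((15−1)/6)² = 5.444
te_Equipment setup = (7 + 4·11 + 15)/6 = 66/6 = 11; σ²_Equipment setup = ((15−7)/6)² = 1.778
te_Calibration = (4 + 4·10 + 16)/6 = 60/6 = 10; σ²_Calibration = ((16−4)/6)² = 4.000
te_Sample prep = (1 + 4·4 + 7)/6 = 24/6 = 4; σ²_Sample prep = ((7−1)/6)² = 1.000

Forward pass:
ES_Order reagents = 0; EF_Order reagents = 4
ES_Equipment setup = 4; EF_Equipment setup = 4+11 = 15
ES_Calibration = 4; EF_Calibration = 4+10 = 14
ES_Sample prep = max(EF_Equipment setup=15, EF_Calibration=14) = 15; EF_Sample prep = 15+4 = 19
Expected project duration μ = 19 hours. Critical path: Order reagents → Equipment setup → Sample prep.

Variances on critical path: σ²_Order reagents=5.444, σ²_Equipment setup=1.778, σ²_Sample prep=1.000.
Largest is σ²_Order reagents = 5.444.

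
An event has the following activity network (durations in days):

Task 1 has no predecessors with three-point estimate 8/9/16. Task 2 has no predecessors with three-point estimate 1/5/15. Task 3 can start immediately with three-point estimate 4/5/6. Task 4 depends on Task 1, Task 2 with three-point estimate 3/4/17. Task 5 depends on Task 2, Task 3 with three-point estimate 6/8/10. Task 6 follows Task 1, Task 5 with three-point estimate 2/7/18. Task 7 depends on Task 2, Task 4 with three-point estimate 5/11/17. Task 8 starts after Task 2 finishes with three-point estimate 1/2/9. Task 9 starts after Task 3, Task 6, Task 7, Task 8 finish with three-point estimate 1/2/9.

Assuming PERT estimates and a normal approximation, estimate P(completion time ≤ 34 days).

0.866

te_Task 1 = (8 + 4·9 + 16)/6 = 60/6 = 10; σ²_Task 1 = ((16−8)/6)² = 1.778
te_Task 2 = (1 + 4·5 + 15)/6 = 36/6 = 6; σ²_Task 2 = ((15−1)/6)² = 5.444
te_Task 3 = (4 + 4·5 + 6)/6 = 30/6 = 5; σ²_Task 3 = ((6−4)/6)² = 0.111
te_Task 4 = (3 + 4·4 + 17)/6 = 36/6 = 6; σ²_Task 4 = ((17−3)/6)² = 5.444
te_Task 5 = (6 + 4·8 + 10)/6 = 48/6 = 8; σ²_Task 5 = ((10−6)/6)² = 0.444
te_Task 6 = (2 + 4·7 + 18)/6 = 48/6 = 8; σ²_Task 6 = ((18−2)/6)² = 7.111
te_Task 7 = (5 + 4·11 + 17)/6 = 66/6 = 11; σ²_Task 7 = ((17−5)/6)² = 4.000
te_Task 8 = (1 + 4·2 + 9)/6 = 18/6 = 3; σ²_Task 8 = ((9−1)/6)² = 1.778
te_Task 9 = (1 + 4·2 + 9)/6 = 18/6 = 3; σ²_Task 9 = ((9−1)/6)² = 1.778

Forward pass:
ES_Task 1 = 0; EF_Task 1 = 10
ES_Task 2 = 0; EF_Task 2 = 6
ES_Task 3 = 0; EF_Task 3 = 5
ES_Task 4 = max(EF_Task 1=10, EF_Task 2=6) = 10; EF_Task 4 = 10+6 = 16
ES_Task 5 = max(EF_Task 2=6, EF_Task 3=5) = 6; EF_Task 5 = 6+8 = 14
ES_Task 6 = max(EF_Task 1=10, EF_Task 5=14) = 14; EF_Task 6 = 14+8 = 22
ES_Task 7 = max(EF_Task 2=6, EF_Task 4=16) = 16; EF_Task 7 = 16+11 = 27
ES_Task 8 = 6; EF_Task 8 = 6+3 = 9
ES_Task 9 = max(EF_Task 3=5, EF_Task 6=22, EF_Task 7=27, EF_Task 8=9) = 27; EF_Task 9 = 27+3 = 30
Expected project duration μ = 30 days. Critical path: Task 1 → Task 4 → Task 7 → Task 9.

Variance along critical path = 1.778 + 5.444 + 4.000 + 1.778 = 13.000; σ = √13.000 = 3.606 days.
Z = (34 − 30) / 3.606 = 1.109
P(T ≤ 34) = Φ(1.109) ≈ 0.866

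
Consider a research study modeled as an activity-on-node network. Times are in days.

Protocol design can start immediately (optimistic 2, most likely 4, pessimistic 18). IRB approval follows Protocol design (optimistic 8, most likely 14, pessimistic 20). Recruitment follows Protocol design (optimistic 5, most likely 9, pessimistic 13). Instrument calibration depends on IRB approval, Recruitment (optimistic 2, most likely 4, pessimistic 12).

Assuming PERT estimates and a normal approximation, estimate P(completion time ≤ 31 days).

te_Protocol design = (2 + 4·4 + 18)/6 = 36/6 = 6; σ²_Protocol design = ((18−2)/6)² = 7.111
te_IRB approval = (8 + 4·14 + 20)/6 = 84/6 = 14; σ²_IRB approval = ((20−8)/6)² = 4.000
te_Recruitment = (5 + 4·9 + 13)/6 = 54/6 = 9; σ²_Recruitment = ((13−5)/6)² = 1.778
te_Instrument calibration = (2 + 4·4 + 12)/6 = 30/6 = 5; σ²_Instrument calibration = ((12−2)/6)² = 2.778

Forward pass:
ES_Protocol design = 0; EF_Protocol design = 6
ES_IRB approval = 6; EF_IRB approval = 6+14 = 20
ES_Recruitment = 6; EF_Recruitment = 6+9 = 15
ES_Instrument calibration = max(EF_IRB approval=20, EF_Recruitment=15) = 20; EF_Instrument calibration = 20+5 = 25
Expected project duration μ = 25 days. Critical path: Protocol design → IRB approval → Instrument calibration.

Variance along critical path = 7.111 + 4.000 + 2.778 = 13.889; σ = √13.889 = 3.727 days.
Z = (31 − 25) / 3.727 = 1.610
P(T ≤ 31) = Φ(1.610) ≈ 0.946

0.946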